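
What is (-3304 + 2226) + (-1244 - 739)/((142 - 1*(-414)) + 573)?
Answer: -1219045/1129 ≈ -1079.8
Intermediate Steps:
(-3304 + 2226) + (-1244 - 739)/((142 - 1*(-414)) + 573) = -1078 - 1983/((142 + 414) + 573) = -1078 - 1983/(556 + 573) = -1078 - 1983/1129 = -1219045/1129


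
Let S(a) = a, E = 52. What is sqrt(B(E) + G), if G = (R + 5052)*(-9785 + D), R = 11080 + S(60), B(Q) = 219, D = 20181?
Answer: sqrt(168332251) ≈ 12974.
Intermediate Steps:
R = 11140 (R = 11080 + 60 = 11140)
G = 168332032 (G = (11140 + 5052)*(-9785 + 20181) = 16192*10396 = 168332032)
sqrt(B(E) + G) = sqrt(219 + 168332032) = sqrt(168332251)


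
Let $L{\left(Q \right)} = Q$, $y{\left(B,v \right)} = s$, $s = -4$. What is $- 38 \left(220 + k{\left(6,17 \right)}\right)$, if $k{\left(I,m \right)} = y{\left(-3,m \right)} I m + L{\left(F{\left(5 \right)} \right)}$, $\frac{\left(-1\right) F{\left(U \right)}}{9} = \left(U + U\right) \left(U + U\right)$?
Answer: $41344$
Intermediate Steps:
$y{\left(B,v \right)} = -4$
$F{\left(U \right)} = - 36 U^{2}$ ($F{\left(U \right)} = - 9 \left(U + U\right) \left(U + U\right) = - 9 \cdot 2 U 2 U = - 9 \cdot 4 U^{2} = - 36 U^{2}$)
$k{\left(I,m \right)} = -900 - 4 I m$ ($k{\left(I,m \right)} = - 4 I m - 36 \cdot 5^{2} = - 4 I m - 900 = -900 - 4 I m$)
$- 38 \left(220 + k{\left(6,17 \right)}\right) = - 38 \left(220 - \left(900 + 24 \cdot 17\right)\right) = - 38 \left(220 - 1308\right) = \left(-38\right) \left(-1088\right) = 41344$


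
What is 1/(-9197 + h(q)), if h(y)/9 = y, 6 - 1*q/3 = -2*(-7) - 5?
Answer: -1/9278 ≈ -0.00010778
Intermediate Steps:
q = -9 (q = 18 - 3*(-2*(-7) - 5) = 18 - 3*(14 - 5) = 18 - 3*9 = 18 - 27 = -9)
h(y) = 9*y
1/(-9197 + h(q)) = 1/(-9197 + 9*(-9)) = 1/(-9197 - 81) = 1/(-9278) = -1/9278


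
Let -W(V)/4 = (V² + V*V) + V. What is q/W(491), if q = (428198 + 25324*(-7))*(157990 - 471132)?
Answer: 19644180515/482653 ≈ 40700.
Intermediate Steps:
q = -78576722060 (q = (428198 - 177268)*(-313142) = 250930*(-313142) = -78576722060)
W(V) = -8*V² - 4*V (W(V) = -4*((V² + V*V) + V) = -4*((V² + V²) + V) = -4*(2*V² + V) = -4*(V + 2*V²) = -8*V² - 4*V)
q/W(491) = -78576722060*(-1/(1964*(1 + 2*491))) = -78576722060*(-1/(1964*(1 + 982))) = -78576722060/((-4*491*983)) = -78576722060/(-1930612) = -78576722060*(-1/1930612) = 19644180515/482653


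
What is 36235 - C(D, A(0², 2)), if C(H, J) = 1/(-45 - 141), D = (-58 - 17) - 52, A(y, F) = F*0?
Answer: 6739711/186 ≈ 36235.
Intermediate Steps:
A(y, F) = 0
D = -127 (D = -75 - 52 = -127)
C(H, J) = -1/186 (C(H, J) = 1/(-186) = -1/186)
36235 - C(D, A(0², 2)) = 36235 - 1*(-1/186) = 36235 + 1/186 = 6739711/186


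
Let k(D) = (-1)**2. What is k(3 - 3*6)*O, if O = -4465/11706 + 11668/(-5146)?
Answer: -79781249/30119538 ≈ -2.6488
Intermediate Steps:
O = -79781249/30119538 (O = -4465*1/11706 + 11668*(-1/5146) = -4465/11706 - 5834/2573 = -79781249/30119538 ≈ -2.6488)
k(D) = 1
k(3 - 3*6)*O = 1*(-79781249/30119538) = -79781249/30119538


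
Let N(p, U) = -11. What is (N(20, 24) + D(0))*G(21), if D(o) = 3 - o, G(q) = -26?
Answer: 208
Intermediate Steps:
(N(20, 24) + D(0))*G(21) = (-11 + (3 - 1*0))*(-26) = (-11 + (3 + 0))*(-26) = (-11 + 3)*(-26) = -8*(-26) = 208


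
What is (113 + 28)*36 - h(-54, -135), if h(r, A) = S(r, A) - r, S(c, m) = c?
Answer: 5076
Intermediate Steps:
h(r, A) = 0 (h(r, A) = r - r = 0)
(113 + 28)*36 - h(-54, -135) = (113 + 28)*36 - 1*0 = 141*36 + 0 = 5076 + 0 = 5076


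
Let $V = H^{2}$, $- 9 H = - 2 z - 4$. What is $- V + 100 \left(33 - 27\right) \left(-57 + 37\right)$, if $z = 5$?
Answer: $- \frac{972196}{81} \approx -12002.0$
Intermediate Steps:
$H = \frac{14}{9}$ ($H = - \frac{\left(-2\right) 5 - 4}{9} = - \frac{-10 - 4}{9} = \left(- \frac{1}{9}\right) \left(-14\right) = \frac{14}{9} \approx 1.5556$)
$V = \frac{196}{81}$ ($V = \left(\frac{14}{9}\right)^{2} = \frac{196}{81} \approx 2.4198$)
$- V + 100 \left(33 - 27\right) \left(-57 + 37\right) = \left(-1\right) \frac{196}{81} + 100 \left(33 - 27\right) \left(-57 + 37\right) = - \frac{196}{81} + 100 \cdot 6 \left(-20\right) = - \frac{196}{81} + 100 \left(-120\right) = - \frac{196}{81} - 12000 = - \frac{972196}{81}$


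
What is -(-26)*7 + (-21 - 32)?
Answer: 129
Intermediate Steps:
-(-26)*7 + (-21 - 32) = -26*(-7) - 53 = 182 - 53 = 129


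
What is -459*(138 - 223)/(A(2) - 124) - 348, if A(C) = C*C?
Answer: -5385/8 ≈ -673.13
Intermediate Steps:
A(C) = C²
-459*(138 - 223)/(A(2) - 124) - 348 = -459*(138 - 223)/(2² - 124) - 348 = -(-39015)/(4 - 124) - 348 = -(-39015)/(-120) - 348 = -(-39015)*(-1)/120 - 348 = -459*17/24 - 348 = -2601/8 - 348 = -5385/8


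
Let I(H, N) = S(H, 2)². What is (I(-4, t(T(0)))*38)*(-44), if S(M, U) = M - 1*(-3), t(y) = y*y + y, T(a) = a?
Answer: -1672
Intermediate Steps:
t(y) = y + y² (t(y) = y² + y = y + y²)
S(M, U) = 3 + M (S(M, U) = M + 3 = 3 + M)
I(H, N) = (3 + H)²
(I(-4, t(T(0)))*38)*(-44) = ((3 - 4)²*38)*(-44) = ((-1)²*38)*(-44) = (1*38)*(-44) = 38*(-44) = -1672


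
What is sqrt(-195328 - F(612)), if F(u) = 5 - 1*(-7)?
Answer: 2*I*sqrt(48835) ≈ 441.97*I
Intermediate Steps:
F(u) = 12 (F(u) = 5 + 7 = 12)
sqrt(-195328 - F(612)) = sqrt(-195328 - 1*12) = sqrt(-195328 - 12) = sqrt(-195340) = 2*I*sqrt(48835)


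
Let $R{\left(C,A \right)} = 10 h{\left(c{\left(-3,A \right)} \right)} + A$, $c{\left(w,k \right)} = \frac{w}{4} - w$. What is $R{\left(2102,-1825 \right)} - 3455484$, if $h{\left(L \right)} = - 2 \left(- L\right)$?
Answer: $-3457264$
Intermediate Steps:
$c{\left(w,k \right)} = - \frac{3 w}{4}$ ($c{\left(w,k \right)} = w \frac{1}{4} - w = \frac{w}{4} - w = - \frac{3 w}{4}$)
$h{\left(L \right)} = 2 L$
$R{\left(C,A \right)} = 45 + A$ ($R{\left(C,A \right)} = 10 \cdot 2 \left(\left(- \frac{3}{4}\right) \left(-3\right)\right) + A = 10 \cdot 2 \cdot \frac{9}{4} + A = 10 \cdot \frac{9}{2} + A = 45 + A$)
$R{\left(2102,-1825 \right)} - 3455484 = \left(45 - 1825\right) - 3455484 = -1780 - 3455484 = -3457264$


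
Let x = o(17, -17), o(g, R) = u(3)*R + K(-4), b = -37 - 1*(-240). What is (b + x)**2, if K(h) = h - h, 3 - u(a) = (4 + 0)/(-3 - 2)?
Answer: 478864/25 ≈ 19155.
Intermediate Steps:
u(a) = 19/5 (u(a) = 3 - (4 + 0)/(-3 - 2) = 3 - 4/(-5) = 3 - 4*(-1)/5 = 3 - 1*(-4/5) = 3 + 4/5 = 19/5)
b = 203 (b = -37 + 240 = 203)
K(h) = 0
o(g, R) = 19*R/5 (o(g, R) = 19*R/5 + 0 = 19*R/5)
x = -323/5 (x = (19/5)*(-17) = -323/5 ≈ -64.600)
(b + x)**2 = (203 - 323/5)**2 = (692/5)**2 = 478864/25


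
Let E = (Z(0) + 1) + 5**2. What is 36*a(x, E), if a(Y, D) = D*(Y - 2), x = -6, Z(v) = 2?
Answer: -8064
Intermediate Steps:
E = 28 (E = (2 + 1) + 5**2 = 3 + 25 = 28)
a(Y, D) = D*(-2 + Y)
36*a(x, E) = 36*(28*(-2 - 6)) = 36*(28*(-8)) = 36*(-224) = -8064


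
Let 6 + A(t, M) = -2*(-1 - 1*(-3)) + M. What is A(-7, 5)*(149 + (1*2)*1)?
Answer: -755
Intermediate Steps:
A(t, M) = -10 + M (A(t, M) = -6 + (-2*(-1 - 1*(-3)) + M) = -6 + (-2*(-1 + 3) + M) = -6 + (-2*2 + M) = -6 + (-4 + M) = -10 + M)
A(-7, 5)*(149 + (1*2)*1) = (-10 + 5)*(149 + (1*2)*1) = -5*(149 + 2*1) = -5*(149 + 2) = -5*151 = -755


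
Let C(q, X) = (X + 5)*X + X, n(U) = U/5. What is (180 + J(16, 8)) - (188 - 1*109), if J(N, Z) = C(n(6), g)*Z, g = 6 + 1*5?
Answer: 1597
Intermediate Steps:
n(U) = U/5 (n(U) = U*(⅕) = U/5)
g = 11 (g = 6 + 5 = 11)
C(q, X) = X + X*(5 + X) (C(q, X) = (5 + X)*X + X = X*(5 + X) + X = X + X*(5 + X))
J(N, Z) = 187*Z (J(N, Z) = (11*(6 + 11))*Z = (11*17)*Z = 187*Z)
(180 + J(16, 8)) - (188 - 1*109) = (180 + 187*8) - (188 - 1*109) = (180 + 1496) - (188 - 109) = 1676 - 1*79 = 1676 - 79 = 1597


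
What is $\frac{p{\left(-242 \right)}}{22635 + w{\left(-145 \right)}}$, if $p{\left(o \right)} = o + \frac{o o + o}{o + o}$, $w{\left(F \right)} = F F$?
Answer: $- \frac{145}{17464} \approx -0.0083028$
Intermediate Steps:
$w{\left(F \right)} = F^{2}$
$p{\left(o \right)} = o + \frac{o + o^{2}}{2 o}$ ($p{\left(o \right)} = o + \frac{o^{2} + o}{2 o} = o + \left(o + o^{2}\right) \frac{1}{2 o} = o + \frac{o + o^{2}}{2 o}$)
$\frac{p{\left(-242 \right)}}{22635 + w{\left(-145 \right)}} = \frac{\frac{1}{2} + \frac{3}{2} \left(-242\right)}{22635 + \left(-145\right)^{2}} = \frac{\frac{1}{2} - 363}{22635 + 21025} = - \frac{725}{2 \cdot 43660} = \left(- \frac{725}{2}\right) \frac{1}{43660} = - \frac{145}{17464}$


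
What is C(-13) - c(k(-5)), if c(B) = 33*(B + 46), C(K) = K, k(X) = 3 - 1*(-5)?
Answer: -1795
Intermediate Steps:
k(X) = 8 (k(X) = 3 + 5 = 8)
c(B) = 1518 + 33*B (c(B) = 33*(46 + B) = 1518 + 33*B)
C(-13) - c(k(-5)) = -13 - (1518 + 33*8) = -13 - (1518 + 264) = -13 - 1*1782 = -13 - 1782 = -1795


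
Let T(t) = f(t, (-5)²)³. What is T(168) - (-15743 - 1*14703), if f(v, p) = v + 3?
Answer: 5030657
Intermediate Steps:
f(v, p) = 3 + v
T(t) = (3 + t)³
T(168) - (-15743 - 1*14703) = (3 + 168)³ - (-15743 - 1*14703) = 171³ - (-15743 - 14703) = 5000211 - 1*(-30446) = 5000211 + 30446 = 5030657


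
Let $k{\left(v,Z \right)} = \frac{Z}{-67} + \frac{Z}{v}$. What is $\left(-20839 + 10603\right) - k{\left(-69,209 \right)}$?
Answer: $- \frac{47292604}{4623} \approx -10230.0$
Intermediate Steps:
$k{\left(v,Z \right)} = - \frac{Z}{67} + \frac{Z}{v}$ ($k{\left(v,Z \right)} = Z \left(- \frac{1}{67}\right) + \frac{Z}{v} = - \frac{Z}{67} + \frac{Z}{v}$)
$\left(-20839 + 10603\right) - k{\left(-69,209 \right)} = \left(-20839 + 10603\right) - \left(\left(- \frac{1}{67}\right) 209 + \frac{209}{-69}\right) = -10236 - \left(- \frac{209}{67} + 209 \left(- \frac{1}{69}\right)\right) = -10236 - \left(- \frac{209}{67} - \frac{209}{69}\right) = -10236 - - \frac{28424}{4623} = -10236 + \frac{28424}{4623} = - \frac{47292604}{4623}$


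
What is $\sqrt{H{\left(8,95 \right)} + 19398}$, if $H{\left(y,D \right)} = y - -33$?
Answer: $\sqrt{19439} \approx 139.42$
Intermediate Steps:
$H{\left(y,D \right)} = 33 + y$ ($H{\left(y,D \right)} = y + 33 = 33 + y$)
$\sqrt{H{\left(8,95 \right)} + 19398} = \sqrt{\left(33 + 8\right) + 19398} = \sqrt{41 + 19398} = \sqrt{19439}$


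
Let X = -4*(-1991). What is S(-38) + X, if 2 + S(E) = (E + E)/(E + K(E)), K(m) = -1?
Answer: 310594/39 ≈ 7963.9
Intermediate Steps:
X = 7964
S(E) = -2 + 2*E/(-1 + E) (S(E) = -2 + (E + E)/(E - 1) = -2 + (2*E)/(-1 + E) = -2 + 2*E/(-1 + E))
S(-38) + X = 2/(-1 - 38) + 7964 = 2/(-39) + 7964 = 2*(-1/39) + 7964 = -2/39 + 7964 = 310594/39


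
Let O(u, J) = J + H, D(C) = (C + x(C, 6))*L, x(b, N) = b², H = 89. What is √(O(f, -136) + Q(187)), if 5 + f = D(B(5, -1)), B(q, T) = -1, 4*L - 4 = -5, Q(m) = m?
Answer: 2*√35 ≈ 11.832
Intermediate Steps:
L = -¼ (L = 1 + (¼)*(-5) = 1 - 5/4 = -¼ ≈ -0.25000)
D(C) = -C/4 - C²/4 (D(C) = (C + C²)*(-¼) = -C/4 - C²/4)
f = -5 (f = -5 + (¼)*(-1)*(-1 - 1*(-1)) = -5 + (¼)*(-1)*(-1 + 1) = -5 + (¼)*(-1)*0 = -5 + 0 = -5)
O(u, J) = 89 + J (O(u, J) = J + 89 = 89 + J)
√(O(f, -136) + Q(187)) = √((89 - 136) + 187) = √(-47 + 187) = √140 = 2*√35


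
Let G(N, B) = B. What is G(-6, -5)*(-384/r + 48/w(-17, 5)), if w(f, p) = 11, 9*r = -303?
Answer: -87600/1111 ≈ -78.848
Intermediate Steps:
r = -101/3 (r = (⅑)*(-303) = -101/3 ≈ -33.667)
G(-6, -5)*(-384/r + 48/w(-17, 5)) = -5*(-384/(-101/3) + 48/11) = -5*(-384*(-3/101) + 48*(1/11)) = -5*(1152/101 + 48/11) = -5*17520/1111 = -87600/1111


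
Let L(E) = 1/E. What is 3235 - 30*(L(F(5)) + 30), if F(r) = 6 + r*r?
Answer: 72355/31 ≈ 2334.0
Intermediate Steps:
F(r) = 6 + r²
L(E) = 1/E
3235 - 30*(L(F(5)) + 30) = 3235 - 30*(1/(6 + 5²) + 30) = 3235 - 30*(1/(6 + 25) + 30) = 3235 - 30*(1/31 + 30) = 3235 - 30*931/31 = 3235 - 1*27930/31 = 3235 - 27930/31 = 72355/31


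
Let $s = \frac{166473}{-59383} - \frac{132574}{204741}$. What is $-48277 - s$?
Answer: $- \frac{586916317394096}{12158134803} \approx -48274.0$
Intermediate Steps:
$s = - \frac{41956490335}{12158134803}$ ($s = 166473 \left(- \frac{1}{59383}\right) - \frac{132574}{204741} = - \frac{166473}{59383} - \frac{132574}{204741} = - \frac{41956490335}{12158134803} \approx -3.4509$)
$-48277 - s = -48277 - - \frac{41956490335}{12158134803} = -48277 + \frac{41956490335}{12158134803} = - \frac{586916317394096}{12158134803}$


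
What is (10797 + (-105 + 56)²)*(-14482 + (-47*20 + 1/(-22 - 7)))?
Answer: -5902660322/29 ≈ -2.0354e+8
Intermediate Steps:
(10797 + (-105 + 56)²)*(-14482 + (-47*20 + 1/(-22 - 7))) = (10797 + (-49)²)*(-14482 + (-940 + 1/(-29))) = (10797 + 2401)*(-14482 + (-940 - 1/29)) = 13198*(-14482 - 27261/29) = 13198*(-447239/29) = -5902660322/29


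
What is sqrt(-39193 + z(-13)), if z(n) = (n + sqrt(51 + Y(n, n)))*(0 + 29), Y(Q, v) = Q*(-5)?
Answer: sqrt(-39570 + 58*sqrt(29)) ≈ 198.14*I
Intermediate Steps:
Y(Q, v) = -5*Q
z(n) = 29*n + 29*sqrt(51 - 5*n) (z(n) = (n + sqrt(51 - 5*n))*(0 + 29) = (n + sqrt(51 - 5*n))*29 = 29*n + 29*sqrt(51 - 5*n))
sqrt(-39193 + z(-13)) = sqrt(-39193 + (29*(-13) + 29*sqrt(51 - 5*(-13)))) = sqrt(-39193 + (-377 + 29*sqrt(51 + 65))) = sqrt(-39193 + (-377 + 29*sqrt(116))) = sqrt(-39193 + (-377 + 29*(2*sqrt(29)))) = sqrt(-39193 + (-377 + 58*sqrt(29))) = sqrt(-39570 + 58*sqrt(29))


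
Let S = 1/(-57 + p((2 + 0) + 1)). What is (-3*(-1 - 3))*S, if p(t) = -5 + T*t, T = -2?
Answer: -3/17 ≈ -0.17647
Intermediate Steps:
p(t) = -5 - 2*t
S = -1/68 (S = 1/(-57 + (-5 - 2*((2 + 0) + 1))) = 1/(-57 + (-5 - 2*(2 + 1))) = 1/(-57 + (-5 - 2*3)) = 1/(-57 + (-5 - 6)) = 1/(-57 - 11) = 1/(-68) = -1/68 ≈ -0.014706)
(-3*(-1 - 3))*S = -3*(-1 - 3)*(-1/68) = -3*(-4)*(-1/68) = 12*(-1/68) = -3/17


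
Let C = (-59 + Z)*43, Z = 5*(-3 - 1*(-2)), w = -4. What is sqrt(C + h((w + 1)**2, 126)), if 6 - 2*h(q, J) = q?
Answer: I*sqrt(11014)/2 ≈ 52.474*I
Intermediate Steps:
h(q, J) = 3 - q/2
Z = -5 (Z = 5*(-3 + 2) = 5*(-1) = -5)
C = -2752 (C = (-59 - 5)*43 = -64*43 = -2752)
sqrt(C + h((w + 1)**2, 126)) = sqrt(-2752 + (3 - (-4 + 1)**2/2)) = sqrt(-2752 + (3 - 1/2*(-3)**2)) = sqrt(-2752 + (3 - 1/2*9)) = sqrt(-2752 + (3 - 9/2)) = sqrt(-2752 - 3/2) = sqrt(-5507/2) = I*sqrt(11014)/2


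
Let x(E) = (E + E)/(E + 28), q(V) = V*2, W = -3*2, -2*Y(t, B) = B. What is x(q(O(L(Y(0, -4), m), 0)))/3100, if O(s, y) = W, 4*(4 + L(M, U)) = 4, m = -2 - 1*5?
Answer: -3/6200 ≈ -0.00048387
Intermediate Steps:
Y(t, B) = -B/2
m = -7 (m = -2 - 5 = -7)
W = -6
L(M, U) = -3 (L(M, U) = -4 + (¼)*4 = -4 + 1 = -3)
O(s, y) = -6
q(V) = 2*V
x(E) = 2*E/(28 + E) (x(E) = (2*E)/(28 + E) = 2*E/(28 + E))
x(q(O(L(Y(0, -4), m), 0)))/3100 = (2*(2*(-6))/(28 + 2*(-6)))/3100 = (2*(-12)/(28 - 12))*(1/3100) = (2*(-12)/16)*(1/3100) = (2*(-12)*(1/16))*(1/3100) = -3/2*1/3100 = -3/6200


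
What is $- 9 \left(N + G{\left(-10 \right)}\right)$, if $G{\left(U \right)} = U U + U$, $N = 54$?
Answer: $-1296$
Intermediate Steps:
$G{\left(U \right)} = U + U^{2}$ ($G{\left(U \right)} = U^{2} + U = U + U^{2}$)
$- 9 \left(N + G{\left(-10 \right)}\right) = - 9 \left(54 - 10 \left(1 - 10\right)\right) = - 9 \left(54 - -90\right) = - 9 \left(54 + 90\right) = \left(-9\right) 144 = -1296$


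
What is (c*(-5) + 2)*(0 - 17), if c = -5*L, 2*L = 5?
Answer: -2193/2 ≈ -1096.5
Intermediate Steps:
L = 5/2 (L = (½)*5 = 5/2 ≈ 2.5000)
c = -25/2 (c = -5*5/2 = -25/2 ≈ -12.500)
(c*(-5) + 2)*(0 - 17) = (-25/2*(-5) + 2)*(0 - 17) = (125/2 + 2)*(-17) = (129/2)*(-17) = -2193/2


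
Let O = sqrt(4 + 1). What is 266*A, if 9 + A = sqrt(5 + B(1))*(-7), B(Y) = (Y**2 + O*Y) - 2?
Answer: -2394 - 1862*sqrt(4 + sqrt(5)) ≈ -7043.8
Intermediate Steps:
O = sqrt(5) ≈ 2.2361
B(Y) = -2 + Y**2 + Y*sqrt(5) (B(Y) = (Y**2 + sqrt(5)*Y) - 2 = (Y**2 + Y*sqrt(5)) - 2 = -2 + Y**2 + Y*sqrt(5))
A = -9 - 7*sqrt(4 + sqrt(5)) (A = -9 + sqrt(5 + (-2 + 1**2 + 1*sqrt(5)))*(-7) = -9 + sqrt(5 + (-2 + 1 + sqrt(5)))*(-7) = -9 + sqrt(5 + (-1 + sqrt(5)))*(-7) = -9 + sqrt(4 + sqrt(5))*(-7) = -9 - 7*sqrt(4 + sqrt(5)) ≈ -26.480)
266*A = 266*(-9 - 7*sqrt(4 + sqrt(5))) = -2394 - 1862*sqrt(4 + sqrt(5))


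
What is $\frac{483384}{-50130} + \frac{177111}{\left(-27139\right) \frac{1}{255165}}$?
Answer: $- \frac{377585760498221}{226746345} \approx -1.6652 \cdot 10^{6}$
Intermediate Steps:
$\frac{483384}{-50130} + \frac{177111}{\left(-27139\right) \frac{1}{255165}} = 483384 \left(- \frac{1}{50130}\right) + \frac{177111}{\left(-27139\right) \frac{1}{255165}} = - \frac{80564}{8355} + \frac{177111}{- \frac{27139}{255165}} = - \frac{80564}{8355} + 177111 \left(- \frac{255165}{27139}\right) = - \frac{80564}{8355} - \frac{45192528315}{27139} = - \frac{377585760498221}{226746345}$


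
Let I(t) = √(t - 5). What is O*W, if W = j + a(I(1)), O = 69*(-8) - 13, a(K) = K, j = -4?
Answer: 2260 - 1130*I ≈ 2260.0 - 1130.0*I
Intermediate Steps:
I(t) = √(-5 + t)
O = -565 (O = -552 - 13 = -565)
W = -4 + 2*I (W = -4 + √(-5 + 1) = -4 + √(-4) = -4 + 2*I ≈ -4.0 + 2.0*I)
O*W = -565*(-4 + 2*I) = 2260 - 1130*I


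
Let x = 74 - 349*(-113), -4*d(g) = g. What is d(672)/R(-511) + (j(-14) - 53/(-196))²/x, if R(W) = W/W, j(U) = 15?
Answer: -254990610719/1517854576 ≈ -167.99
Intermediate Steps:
d(g) = -g/4
R(W) = 1
x = 39511 (x = 74 + 39437 = 39511)
d(672)/R(-511) + (j(-14) - 53/(-196))²/x = -¼*672/1 + (15 - 53/(-196))²/39511 = -168*1 + (15 - 53*(-1/196))²*(1/39511) = -168 + (15 + 53/196)²*(1/39511) = -168 + (2993/196)²*(1/39511) = -168 + (8958049/38416)*(1/39511) = -168 + 8958049/1517854576 = -254990610719/1517854576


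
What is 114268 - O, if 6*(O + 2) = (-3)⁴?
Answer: 228513/2 ≈ 1.1426e+5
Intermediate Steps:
O = 23/2 (O = -2 + (⅙)*(-3)⁴ = -2 + (⅙)*81 = -2 + 27/2 = 23/2 ≈ 11.500)
114268 - O = 114268 - 1*23/2 = 114268 - 23/2 = 228513/2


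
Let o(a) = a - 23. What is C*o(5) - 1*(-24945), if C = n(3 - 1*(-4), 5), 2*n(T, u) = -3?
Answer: 24972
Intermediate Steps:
n(T, u) = -3/2 (n(T, u) = (½)*(-3) = -3/2)
o(a) = -23 + a
C = -3/2 ≈ -1.5000
C*o(5) - 1*(-24945) = -3*(-23 + 5)/2 - 1*(-24945) = -3/2*(-18) + 24945 = 27 + 24945 = 24972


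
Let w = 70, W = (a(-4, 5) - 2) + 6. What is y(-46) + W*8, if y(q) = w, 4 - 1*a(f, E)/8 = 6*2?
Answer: -410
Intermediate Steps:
a(f, E) = -64 (a(f, E) = 32 - 48*2 = 32 - 8*12 = 32 - 96 = -64)
W = -60 (W = (-64 - 2) + 6 = -66 + 6 = -60)
y(q) = 70
y(-46) + W*8 = 70 - 60*8 = 70 - 480 = -410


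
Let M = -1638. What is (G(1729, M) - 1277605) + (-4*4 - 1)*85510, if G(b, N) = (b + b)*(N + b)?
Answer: -2416597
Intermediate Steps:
G(b, N) = 2*b*(N + b) (G(b, N) = (2*b)*(N + b) = 2*b*(N + b))
(G(1729, M) - 1277605) + (-4*4 - 1)*85510 = (2*1729*(-1638 + 1729) - 1277605) + (-4*4 - 1)*85510 = (2*1729*91 - 1277605) + (-16 - 1)*85510 = (314678 - 1277605) - 17*85510 = -962927 - 1453670 = -2416597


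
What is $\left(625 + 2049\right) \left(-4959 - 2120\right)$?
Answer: $-18929246$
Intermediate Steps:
$\left(625 + 2049\right) \left(-4959 - 2120\right) = 2674 \left(-7079\right) = -18929246$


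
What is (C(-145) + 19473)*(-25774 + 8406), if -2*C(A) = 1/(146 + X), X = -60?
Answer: -14542899410/43 ≈ -3.3821e+8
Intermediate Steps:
C(A) = -1/172 (C(A) = -1/(2*(146 - 60)) = -½/86 = -½*1/86 = -1/172)
(C(-145) + 19473)*(-25774 + 8406) = (-1/172 + 19473)*(-25774 + 8406) = (3349355/172)*(-17368) = -14542899410/43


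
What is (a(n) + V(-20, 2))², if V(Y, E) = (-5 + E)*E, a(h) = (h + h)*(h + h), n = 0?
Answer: 36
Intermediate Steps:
a(h) = 4*h² (a(h) = (2*h)*(2*h) = 4*h²)
V(Y, E) = E*(-5 + E)
(a(n) + V(-20, 2))² = (4*0² + 2*(-5 + 2))² = (4*0 + 2*(-3))² = (0 - 6)² = (-6)² = 36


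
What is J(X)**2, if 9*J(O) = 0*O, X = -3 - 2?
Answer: 0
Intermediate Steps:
X = -5
J(O) = 0 (J(O) = (0*O)/9 = (1/9)*0 = 0)
J(X)**2 = 0**2 = 0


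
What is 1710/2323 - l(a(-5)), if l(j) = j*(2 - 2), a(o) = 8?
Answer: 1710/2323 ≈ 0.73612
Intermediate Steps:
l(j) = 0 (l(j) = j*0 = 0)
1710/2323 - l(a(-5)) = 1710/2323 - 1*0 = 1710*(1/2323) + 0 = 1710/2323 + 0 = 1710/2323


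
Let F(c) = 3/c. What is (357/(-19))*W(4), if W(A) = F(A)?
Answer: -1071/76 ≈ -14.092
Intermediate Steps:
W(A) = 3/A
(357/(-19))*W(4) = (357/(-19))*(3/4) = (357*(-1/19))*(3*(1/4)) = -357/19*3/4 = -1071/76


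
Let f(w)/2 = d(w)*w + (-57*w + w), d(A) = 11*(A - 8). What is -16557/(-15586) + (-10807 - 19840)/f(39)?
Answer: -1442132/4558905 ≈ -0.31633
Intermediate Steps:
d(A) = -88 + 11*A (d(A) = 11*(-8 + A) = -88 + 11*A)
f(w) = -112*w + 2*w*(-88 + 11*w) (f(w) = 2*((-88 + 11*w)*w + (-57*w + w)) = 2*(w*(-88 + 11*w) - 56*w) = 2*(-56*w + w*(-88 + 11*w)) = -112*w + 2*w*(-88 + 11*w))
-16557/(-15586) + (-10807 - 19840)/f(39) = -16557/(-15586) + (-10807 - 19840)/((2*39*(-144 + 11*39))) = -16557*(-1/15586) - 30647*1/(78*(-144 + 429)) = 16557/15586 - 30647/(2*39*285) = 16557/15586 - 30647/22230 = 16557/15586 - 30647*1/22230 = 16557/15586 - 1613/1170 = -1442132/4558905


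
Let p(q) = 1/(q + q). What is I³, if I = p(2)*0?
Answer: 0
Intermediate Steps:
p(q) = 1/(2*q)
I = 0 (I = ((½)/2)*0 = ((½)*(½))*0 = (¼)*0 = 0)
I³ = 0³ = 0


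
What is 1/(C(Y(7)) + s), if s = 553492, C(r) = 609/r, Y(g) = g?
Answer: 1/553579 ≈ 1.8064e-6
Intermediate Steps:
1/(C(Y(7)) + s) = 1/(609/7 + 553492) = 1/(609*(⅐) + 553492) = 1/(87 + 553492) = 1/553579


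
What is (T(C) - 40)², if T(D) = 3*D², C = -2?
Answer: 784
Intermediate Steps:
(T(C) - 40)² = (3*(-2)² - 40)² = (3*4 - 40)² = (12 - 40)² = (-28)² = 784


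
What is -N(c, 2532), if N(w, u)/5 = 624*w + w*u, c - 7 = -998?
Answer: 15637980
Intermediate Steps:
c = -991 (c = 7 - 998 = -991)
N(w, u) = 3120*w + 5*u*w (N(w, u) = 5*(624*w + w*u) = 5*(624*w + u*w) = 3120*w + 5*u*w)
-N(c, 2532) = -5*(-991)*(624 + 2532) = -5*(-991)*3156 = -1*(-15637980) = 15637980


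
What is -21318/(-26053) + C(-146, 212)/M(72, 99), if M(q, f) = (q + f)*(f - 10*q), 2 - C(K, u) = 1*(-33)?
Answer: 2262867883/2766594123 ≈ 0.81793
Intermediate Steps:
C(K, u) = 35 (C(K, u) = 2 - (-33) = 2 - 1*(-33) = 2 + 33 = 35)
M(q, f) = (f + q)*(f - 10*q)
-21318/(-26053) + C(-146, 212)/M(72, 99) = -21318/(-26053) + 35/(99**2 - 10*72**2 - 9*99*72) = -21318*(-1/26053) + 35/(9801 - 10*5184 - 64152) = 21318/26053 + 35/(9801 - 51840 - 64152) = 21318/26053 + 35/(-106191) = 21318/26053 + 35*(-1/106191) = 21318/26053 - 35/106191 = 2262867883/2766594123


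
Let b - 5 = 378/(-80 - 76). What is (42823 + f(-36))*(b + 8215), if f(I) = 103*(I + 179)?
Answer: 6148193832/13 ≈ 4.7294e+8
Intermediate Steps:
f(I) = 18437 + 103*I (f(I) = 103*(179 + I) = 18437 + 103*I)
b = 67/26 (b = 5 + 378/(-80 - 76) = 5 + 378/(-156) = 5 - 1/156*378 = 5 - 63/26 = 67/26 ≈ 2.5769)
(42823 + f(-36))*(b + 8215) = (42823 + (18437 + 103*(-36)))*(67/26 + 8215) = (42823 + (18437 - 3708))*(213657/26) = (42823 + 14729)*(213657/26) = 57552*(213657/26) = 6148193832/13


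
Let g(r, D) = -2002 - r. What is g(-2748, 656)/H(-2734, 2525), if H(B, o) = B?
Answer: -373/1367 ≈ -0.27286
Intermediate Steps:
g(-2748, 656)/H(-2734, 2525) = (-2002 - 1*(-2748))/(-2734) = (-2002 + 2748)*(-1/2734) = 746*(-1/2734) = -373/1367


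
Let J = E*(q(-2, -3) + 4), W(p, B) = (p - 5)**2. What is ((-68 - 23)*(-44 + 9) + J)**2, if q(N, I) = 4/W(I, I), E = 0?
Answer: 10144225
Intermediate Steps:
W(p, B) = (-5 + p)**2
q(N, I) = 4/(-5 + I)**2 (q(N, I) = 4/((-5 + I)**2) = 4/(-5 + I)**2)
J = 0 (J = 0*(4/(-5 - 3)**2 + 4) = 0*(4/(-8)**2 + 4) = 0*(4*(1/64) + 4) = 0*(1/16 + 4) = 0*(65/16) = 0)
((-68 - 23)*(-44 + 9) + J)**2 = ((-68 - 23)*(-44 + 9) + 0)**2 = (-91*(-35) + 0)**2 = (3185 + 0)**2 = 3185**2 = 10144225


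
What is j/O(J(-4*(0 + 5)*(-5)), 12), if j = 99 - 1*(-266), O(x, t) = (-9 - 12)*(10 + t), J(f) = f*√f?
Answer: -365/462 ≈ -0.79004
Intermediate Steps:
J(f) = f^(3/2)
O(x, t) = -210 - 21*t (O(x, t) = -21*(10 + t) = -210 - 21*t)
j = 365 (j = 99 + 266 = 365)
j/O(J(-4*(0 + 5)*(-5)), 12) = 365/(-210 - 21*12) = 365/(-210 - 252) = 365/(-462) = 365*(-1/462) = -365/462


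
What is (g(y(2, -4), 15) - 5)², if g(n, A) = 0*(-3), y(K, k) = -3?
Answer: 25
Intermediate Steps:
g(n, A) = 0
(g(y(2, -4), 15) - 5)² = (0 - 5)² = (-5)² = 25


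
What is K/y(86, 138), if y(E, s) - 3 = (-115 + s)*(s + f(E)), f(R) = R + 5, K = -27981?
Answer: -27981/5270 ≈ -5.3095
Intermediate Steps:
f(R) = 5 + R
y(E, s) = 3 + (-115 + s)*(5 + E + s) (y(E, s) = 3 + (-115 + s)*(s + (5 + E)) = 3 + (-115 + s)*(5 + E + s))
K/y(86, 138) = -27981/(-572 + 138**2 - 115*86 - 110*138 + 86*138) = -27981/(-572 + 19044 - 9890 - 15180 + 11868) = -27981/5270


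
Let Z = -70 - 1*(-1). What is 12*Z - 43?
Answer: -871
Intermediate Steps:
Z = -69 (Z = -70 + 1 = -69)
12*Z - 43 = 12*(-69) - 43 = -828 - 43 = -871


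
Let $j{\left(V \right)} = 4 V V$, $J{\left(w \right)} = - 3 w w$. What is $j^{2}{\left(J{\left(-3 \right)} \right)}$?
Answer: $8503056$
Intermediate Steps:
$J{\left(w \right)} = - 3 w^{2}$
$j{\left(V \right)} = 4 V^{2}$
$j^{2}{\left(J{\left(-3 \right)} \right)} = \left(4 \left(- 3 \left(-3\right)^{2}\right)^{2}\right)^{2} = \left(4 \left(\left(-3\right) 9\right)^{2}\right)^{2} = \left(4 \left(-27\right)^{2}\right)^{2} = \left(4 \cdot 729\right)^{2} = 2916^{2} = 8503056$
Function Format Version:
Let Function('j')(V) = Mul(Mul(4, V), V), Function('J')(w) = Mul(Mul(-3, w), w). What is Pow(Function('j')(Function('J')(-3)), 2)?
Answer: 8503056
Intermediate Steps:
Function('J')(w) = Mul(-3, Pow(w, 2))
Function('j')(V) = Mul(4, Pow(V, 2))
Pow(Function('j')(Function('J')(-3)), 2) = Pow(Mul(4, Pow(Mul(-3, Pow(-3, 2)), 2)), 2) = Pow(Mul(4, Pow(Mul(-3, 9), 2)), 2) = Pow(Mul(4, Pow(-27, 2)), 2) = Pow(Mul(4, 729), 2) = Pow(2916, 2) = 8503056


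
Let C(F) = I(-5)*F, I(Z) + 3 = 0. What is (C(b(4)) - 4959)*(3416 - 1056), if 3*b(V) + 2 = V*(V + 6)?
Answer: -11792920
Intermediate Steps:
I(Z) = -3 (I(Z) = -3 + 0 = -3)
b(V) = -⅔ + V*(6 + V)/3 (b(V) = -⅔ + (V*(V + 6))/3 = -⅔ + (V*(6 + V))/3 = -⅔ + V*(6 + V)/3)
C(F) = -3*F
(C(b(4)) - 4959)*(3416 - 1056) = (-3*(-⅔ + 2*4 + (⅓)*4²) - 4959)*(3416 - 1056) = (-3*(-⅔ + 8 + (⅓)*16) - 4959)*2360 = (-3*(-⅔ + 8 + 16/3) - 4959)*2360 = (-3*38/3 - 4959)*2360 = (-38 - 4959)*2360 = -4997*2360 = -11792920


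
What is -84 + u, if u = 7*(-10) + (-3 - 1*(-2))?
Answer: -155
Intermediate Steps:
u = -71 (u = -70 + (-3 + 2) = -70 - 1 = -71)
-84 + u = -84 - 71 = -155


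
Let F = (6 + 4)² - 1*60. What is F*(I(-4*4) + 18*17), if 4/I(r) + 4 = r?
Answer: 12232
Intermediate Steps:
I(r) = 4/(-4 + r)
F = 40 (F = 10² - 60 = 100 - 60 = 40)
F*(I(-4*4) + 18*17) = 40*(4/(-4 - 4*4) + 18*17) = 40*(4/(-4 - 16) + 306) = 40*(4/(-20) + 306) = 40*(4*(-1/20) + 306) = 40*(-⅕ + 306) = 40*(1529/5) = 12232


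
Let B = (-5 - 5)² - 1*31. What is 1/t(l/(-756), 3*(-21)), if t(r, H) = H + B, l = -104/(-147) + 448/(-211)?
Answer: ⅙ ≈ 0.16667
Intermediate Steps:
B = 69 (B = (-10)² - 31 = 100 - 31 = 69)
l = -43912/31017 (l = -104*(-1/147) + 448*(-1/211) = 104/147 - 448/211 = -43912/31017 ≈ -1.4157)
t(r, H) = 69 + H (t(r, H) = H + 69 = 69 + H)
1/t(l/(-756), 3*(-21)) = 1/(69 + 3*(-21)) = 1/(69 - 63) = 1/6 = ⅙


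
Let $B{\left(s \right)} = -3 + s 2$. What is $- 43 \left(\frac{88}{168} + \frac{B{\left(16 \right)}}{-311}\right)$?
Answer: $- \frac{120916}{6531} \approx -18.514$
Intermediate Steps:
$B{\left(s \right)} = -3 + 2 s$
$- 43 \left(\frac{88}{168} + \frac{B{\left(16 \right)}}{-311}\right) = - 43 \left(\frac{88}{168} + \frac{-3 + 2 \cdot 16}{-311}\right) = - 43 \left(88 \cdot \frac{1}{168} + \left(-3 + 32\right) \left(- \frac{1}{311}\right)\right) = - 43 \left(\frac{11}{21} + 29 \left(- \frac{1}{311}\right)\right) = - 43 \left(\frac{11}{21} - \frac{29}{311}\right) = \left(-43\right) \frac{2812}{6531} = - \frac{120916}{6531}$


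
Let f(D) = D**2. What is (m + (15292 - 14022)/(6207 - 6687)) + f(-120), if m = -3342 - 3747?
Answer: 350801/48 ≈ 7308.4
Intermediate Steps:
m = -7089
(m + (15292 - 14022)/(6207 - 6687)) + f(-120) = (-7089 + (15292 - 14022)/(6207 - 6687)) + (-120)**2 = (-7089 + 1270/(-480)) + 14400 = (-7089 + 1270*(-1/480)) + 14400 = (-7089 - 127/48) + 14400 = -340399/48 + 14400 = 350801/48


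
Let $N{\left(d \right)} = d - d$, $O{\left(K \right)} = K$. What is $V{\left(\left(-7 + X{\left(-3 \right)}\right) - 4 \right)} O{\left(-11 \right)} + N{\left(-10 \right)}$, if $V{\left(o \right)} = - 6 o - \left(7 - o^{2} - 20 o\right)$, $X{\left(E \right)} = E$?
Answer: $77$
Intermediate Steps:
$N{\left(d \right)} = 0$
$V{\left(o \right)} = -7 + o^{2} + 14 o$ ($V{\left(o \right)} = - 6 o + \left(-7 + o^{2} + 20 o\right) = -7 + o^{2} + 14 o$)
$V{\left(\left(-7 + X{\left(-3 \right)}\right) - 4 \right)} O{\left(-11 \right)} + N{\left(-10 \right)} = \left(-7 + \left(\left(-7 - 3\right) - 4\right)^{2} + 14 \left(\left(-7 - 3\right) - 4\right)\right) \left(-11\right) + 0 = \left(-7 + \left(-10 - 4\right)^{2} + 14 \left(-10 - 4\right)\right) \left(-11\right) + 0 = \left(-7 + \left(-14\right)^{2} + 14 \left(-14\right)\right) \left(-11\right) + 0 = \left(-7 + 196 - 196\right) \left(-11\right) + 0 = \left(-7\right) \left(-11\right) + 0 = 77 + 0 = 77$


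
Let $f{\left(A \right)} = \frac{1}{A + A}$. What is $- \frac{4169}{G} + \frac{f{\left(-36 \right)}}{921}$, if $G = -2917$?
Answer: $\frac{276451811}{193432104} \approx 1.4292$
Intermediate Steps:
$f{\left(A \right)} = \frac{1}{2 A}$
$- \frac{4169}{G} + \frac{f{\left(-36 \right)}}{921} = - \frac{4169}{-2917} + \frac{\frac{1}{2} \frac{1}{-36}}{921} = \left(-4169\right) \left(- \frac{1}{2917}\right) + \frac{1}{2} \left(- \frac{1}{36}\right) \frac{1}{921} = \frac{4169}{2917} - \frac{1}{66312} = \frac{276451811}{193432104}$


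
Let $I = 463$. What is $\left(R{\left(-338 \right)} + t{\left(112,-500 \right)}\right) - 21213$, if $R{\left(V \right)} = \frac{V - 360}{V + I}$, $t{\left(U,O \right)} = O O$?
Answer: $\frac{28597677}{125} \approx 2.2878 \cdot 10^{5}$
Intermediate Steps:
$t{\left(U,O \right)} = O^{2}$
$R{\left(V \right)} = \frac{-360 + V}{463 + V}$ ($R{\left(V \right)} = \frac{V - 360}{V + 463} = \frac{-360 + V}{463 + V}$)
$\left(R{\left(-338 \right)} + t{\left(112,-500 \right)}\right) - 21213 = \left(\frac{-360 - 338}{463 - 338} + \left(-500\right)^{2}\right) - 21213 = \left(\frac{1}{125} \left(-698\right) + 250000\right) - 21213 = \left(- \frac{698}{125} + 250000\right) - 21213 = \frac{31249302}{125} - 21213 = \frac{28597677}{125}$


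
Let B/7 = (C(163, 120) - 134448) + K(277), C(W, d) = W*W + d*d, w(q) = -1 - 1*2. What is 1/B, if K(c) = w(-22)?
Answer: -1/654374 ≈ -1.5282e-6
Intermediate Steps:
w(q) = -3 (w(q) = -1 - 2 = -3)
C(W, d) = W**2 + d**2
K(c) = -3
B = -654374 (B = 7*(((163**2 + 120**2) - 134448) - 3) = 7*(((26569 + 14400) - 134448) - 3) = 7*((40969 - 134448) - 3) = 7*(-93479 - 3) = 7*(-93482) = -654374)
1/B = 1/(-654374) = -1/654374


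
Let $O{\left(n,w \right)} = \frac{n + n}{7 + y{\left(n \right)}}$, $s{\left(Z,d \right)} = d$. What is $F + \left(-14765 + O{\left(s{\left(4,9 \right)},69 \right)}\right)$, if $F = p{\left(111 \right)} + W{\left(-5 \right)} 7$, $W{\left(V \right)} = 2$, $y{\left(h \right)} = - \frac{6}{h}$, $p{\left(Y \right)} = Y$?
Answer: $- \frac{278106}{19} \approx -14637.0$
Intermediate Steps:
$F = 125$ ($F = 111 + 2 \cdot 7 = 111 + 14 = 125$)
$O{\left(n,w \right)} = \frac{2 n}{7 - \frac{6}{n}}$ ($O{\left(n,w \right)} = \frac{n + n}{7 - \frac{6}{n}} = \frac{2 n}{7 - \frac{6}{n}}$)
$F + \left(-14765 + O{\left(s{\left(4,9 \right)},69 \right)}\right) = 125 - \left(14765 - \frac{2 \cdot 9^{2}}{-6 + 7 \cdot 9}\right) = 125 - \left(14765 - \frac{162}{-6 + 63}\right) = 125 - \left(14765 - \frac{162}{57}\right) = 125 - \left(14765 - \frac{54}{19}\right) = 125 + \left(-14765 + \frac{54}{19}\right) = 125 - \frac{280481}{19} = - \frac{278106}{19}$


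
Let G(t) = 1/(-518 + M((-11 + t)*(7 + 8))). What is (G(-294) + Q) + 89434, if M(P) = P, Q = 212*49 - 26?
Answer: 508261027/5093 ≈ 99796.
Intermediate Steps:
Q = 10362 (Q = 10388 - 26 = 10362)
G(t) = 1/(-683 + 15*t) (G(t) = 1/(-518 + (-11 + t)*(7 + 8)) = 1/(-518 + (-11 + t)*15) = 1/(-518 + (-165 + 15*t)) = 1/(-683 + 15*t))
(G(-294) + Q) + 89434 = (1/(-683 + 15*(-294)) + 10362) + 89434 = (1/(-683 - 4410) + 10362) + 89434 = (1/(-5093) + 10362) + 89434 = (-1/5093 + 10362) + 89434 = 52773665/5093 + 89434 = 508261027/5093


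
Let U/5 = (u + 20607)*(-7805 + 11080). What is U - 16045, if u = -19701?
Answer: 14819705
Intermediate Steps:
U = 14835750 (U = 5*((-19701 + 20607)*(-7805 + 11080)) = 5*(906*3275) = 5*2967150 = 14835750)
U - 16045 = 14835750 - 16045 = 14819705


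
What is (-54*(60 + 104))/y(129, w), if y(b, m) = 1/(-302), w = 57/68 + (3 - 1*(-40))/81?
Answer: 2674512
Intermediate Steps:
w = 7541/5508 (w = 57*(1/68) + (3 + 40)*(1/81) = 57/68 + 43*(1/81) = 57/68 + 43/81 = 7541/5508 ≈ 1.3691)
y(b, m) = -1/302
(-54*(60 + 104))/y(129, w) = (-54*(60 + 104))/(-1/302) = -54*164*(-302) = -8856*(-302) = 2674512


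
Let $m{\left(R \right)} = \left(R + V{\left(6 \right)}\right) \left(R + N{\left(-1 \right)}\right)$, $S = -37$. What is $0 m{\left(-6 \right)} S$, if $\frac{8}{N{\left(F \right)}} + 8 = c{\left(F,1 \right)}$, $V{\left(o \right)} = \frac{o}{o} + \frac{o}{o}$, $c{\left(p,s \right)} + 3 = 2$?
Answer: $0$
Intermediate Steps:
$c{\left(p,s \right)} = -1$ ($c{\left(p,s \right)} = -3 + 2 = -1$)
$V{\left(o \right)} = 2$ ($V{\left(o \right)} = 1 + 1 = 2$)
$N{\left(F \right)} = - \frac{8}{9}$ ($N{\left(F \right)} = \frac{8}{-8 - 1} = \frac{8}{-9} = 8 \left(- \frac{1}{9}\right) = - \frac{8}{9}$)
$m{\left(R \right)} = \left(2 + R\right) \left(- \frac{8}{9} + R\right)$ ($m{\left(R \right)} = \left(R + 2\right) \left(R - \frac{8}{9}\right) = \left(2 + R\right) \left(- \frac{8}{9} + R\right)$)
$0 m{\left(-6 \right)} S = 0 \left(- \frac{16}{9} + \left(-6\right)^{2} + \frac{10}{9} \left(-6\right)\right) \left(-37\right) = 0 \left(- \frac{16}{9} + 36 - \frac{20}{3}\right) \left(-37\right) = 0 \cdot \frac{248}{9} \left(-37\right) = 0 \left(-37\right) = 0$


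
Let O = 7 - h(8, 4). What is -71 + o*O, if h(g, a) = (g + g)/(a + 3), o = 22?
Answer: 229/7 ≈ 32.714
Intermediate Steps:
h(g, a) = 2*g/(3 + a) (h(g, a) = (2*g)/(3 + a) = 2*g/(3 + a))
O = 33/7 (O = 7 - 2*8/(3 + 4) = 7 - 2*8/7 = 7 - 1*16/7 = 7 - 16/7 = 33/7 ≈ 4.7143)
-71 + o*O = -71 + 22*(33/7) = -71 + 726/7 = 229/7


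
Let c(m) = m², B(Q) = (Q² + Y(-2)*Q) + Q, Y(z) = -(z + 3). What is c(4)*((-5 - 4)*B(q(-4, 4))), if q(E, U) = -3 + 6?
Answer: -1296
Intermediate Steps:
Y(z) = -3 - z (Y(z) = -(3 + z) = -3 - z)
q(E, U) = 3
B(Q) = Q² (B(Q) = (Q² + (-3 - 1*(-2))*Q) + Q = (Q² + (-3 + 2)*Q) + Q = (Q² - Q) + Q = Q²)
c(4)*((-5 - 4)*B(q(-4, 4))) = 4²*((-5 - 4)*3²) = 16*(-9*9) = 16*(-81) = -1296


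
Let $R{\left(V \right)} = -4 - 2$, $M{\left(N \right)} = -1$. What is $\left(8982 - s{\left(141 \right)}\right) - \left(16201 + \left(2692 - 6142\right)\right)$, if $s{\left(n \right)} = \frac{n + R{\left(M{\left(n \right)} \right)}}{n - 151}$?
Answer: $- \frac{7511}{2} \approx -3755.5$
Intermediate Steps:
$R{\left(V \right)} = -6$ ($R{\left(V \right)} = -4 - 2 = -6$)
$s{\left(n \right)} = \frac{-6 + n}{-151 + n}$ ($s{\left(n \right)} = \frac{n - 6}{n - 151} = \frac{-6 + n}{-151 + n}$)
$\left(8982 - s{\left(141 \right)}\right) - \left(16201 + \left(2692 - 6142\right)\right) = \left(8982 - \frac{-6 + 141}{-151 + 141}\right) - \left(16201 + \left(2692 - 6142\right)\right) = \left(8982 - \frac{1}{-10} \cdot 135\right) - \left(16201 + \left(2692 - 6142\right)\right) = \left(8982 - \left(- \frac{1}{10}\right) 135\right) - \left(16201 - 3450\right) = \left(8982 - - \frac{27}{2}\right) - 12751 = \left(8982 + \frac{27}{2}\right) - 12751 = \frac{17991}{2} - 12751 = - \frac{7511}{2}$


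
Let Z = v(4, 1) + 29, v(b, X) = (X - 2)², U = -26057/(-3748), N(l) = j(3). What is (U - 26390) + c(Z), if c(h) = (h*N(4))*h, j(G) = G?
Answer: -88764063/3748 ≈ -23683.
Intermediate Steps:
N(l) = 3
U = 26057/3748 (U = -26057*(-1/3748) = 26057/3748 ≈ 6.9522)
v(b, X) = (-2 + X)²
Z = 30 (Z = (-2 + 1)² + 29 = (-1)² + 29 = 1 + 29 = 30)
c(h) = 3*h² (c(h) = (h*3)*h = (3*h)*h = 3*h²)
(U - 26390) + c(Z) = (26057/3748 - 26390) + 3*30² = -98883663/3748 + 3*900 = -98883663/3748 + 2700 = -88764063/3748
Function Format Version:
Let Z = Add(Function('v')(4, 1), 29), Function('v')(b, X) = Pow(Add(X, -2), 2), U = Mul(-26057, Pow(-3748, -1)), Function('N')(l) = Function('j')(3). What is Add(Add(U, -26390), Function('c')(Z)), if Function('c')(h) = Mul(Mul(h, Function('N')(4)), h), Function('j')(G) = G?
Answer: Rational(-88764063, 3748) ≈ -23683.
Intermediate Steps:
Function('N')(l) = 3
U = Rational(26057, 3748) (U = Mul(-26057, Rational(-1, 3748)) = Rational(26057, 3748) ≈ 6.9522)
Function('v')(b, X) = Pow(Add(-2, X), 2)
Z = 30 (Z = Add(Pow(Add(-2, 1), 2), 29) = Add(Pow(-1, 2), 29) = Add(1, 29) = 30)
Function('c')(h) = Mul(3, Pow(h, 2)) (Function('c')(h) = Mul(Mul(h, 3), h) = Mul(Mul(3, h), h) = Mul(3, Pow(h, 2)))
Add(Add(U, -26390), Function('c')(Z)) = Add(Add(Rational(26057, 3748), -26390), Mul(3, Pow(30, 2))) = Add(Rational(-98883663, 3748), Mul(3, 900)) = Add(Rational(-98883663, 3748), 2700) = Rational(-88764063, 3748)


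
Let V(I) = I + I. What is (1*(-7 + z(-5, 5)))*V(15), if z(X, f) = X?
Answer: -360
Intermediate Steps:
V(I) = 2*I
(1*(-7 + z(-5, 5)))*V(15) = (1*(-7 - 5))*(2*15) = (1*(-12))*30 = -12*30 = -360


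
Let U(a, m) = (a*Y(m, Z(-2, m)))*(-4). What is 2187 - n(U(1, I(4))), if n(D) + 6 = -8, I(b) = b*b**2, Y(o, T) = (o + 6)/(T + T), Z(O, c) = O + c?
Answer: 2201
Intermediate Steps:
Y(o, T) = (6 + o)/(2*T) (Y(o, T) = (6 + o)/((2*T)) = (6 + o)*(1/(2*T)) = (6 + o)/(2*T))
I(b) = b**3
U(a, m) = -2*a*(6 + m)/(-2 + m) (U(a, m) = (a*((6 + m)/(2*(-2 + m))))*(-4) = (a*(6 + m)/(2*(-2 + m)))*(-4) = -2*a*(6 + m)/(-2 + m))
n(D) = -14 (n(D) = -6 - 8 = -14)
2187 - n(U(1, I(4))) = 2187 - 1*(-14) = 2187 + 14 = 2201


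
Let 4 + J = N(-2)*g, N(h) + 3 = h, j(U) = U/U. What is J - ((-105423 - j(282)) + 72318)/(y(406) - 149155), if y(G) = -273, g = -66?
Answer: 24340211/74714 ≈ 325.78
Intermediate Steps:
j(U) = 1
N(h) = -3 + h
J = 326 (J = -4 + (-3 - 2)*(-66) = -4 - 5*(-66) = -4 + 330 = 326)
J - ((-105423 - j(282)) + 72318)/(y(406) - 149155) = 326 - ((-105423 - 1*1) + 72318)/(-273 - 149155) = 326 - ((-105423 - 1) + 72318)/(-149428) = 326 - (-105424 + 72318)*(-1)/149428 = 326 - (-33106)*(-1)/149428 = 326 - 1*16553/74714 = 326 - 16553/74714 = 24340211/74714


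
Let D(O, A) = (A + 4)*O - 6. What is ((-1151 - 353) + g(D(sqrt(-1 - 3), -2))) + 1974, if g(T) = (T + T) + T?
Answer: 452 + 12*I ≈ 452.0 + 12.0*I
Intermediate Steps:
D(O, A) = -6 + O*(4 + A) (D(O, A) = (4 + A)*O - 6 = O*(4 + A) - 6 = -6 + O*(4 + A))
g(T) = 3*T (g(T) = 2*T + T = 3*T)
((-1151 - 353) + g(D(sqrt(-1 - 3), -2))) + 1974 = ((-1151 - 353) + 3*(-6 + 4*sqrt(-1 - 3) - 2*sqrt(-1 - 3))) + 1974 = (-1504 + 3*(-6 + 4*sqrt(-4) - 4*I)) + 1974 = (-1504 + 3*(-6 + 4*(2*I) - 4*I)) + 1974 = (-1504 + 3*(-6 + 8*I - 4*I)) + 1974 = (-1504 + 3*(-6 + 4*I)) + 1974 = (-1504 + (-18 + 12*I)) + 1974 = (-1522 + 12*I) + 1974 = 452 + 12*I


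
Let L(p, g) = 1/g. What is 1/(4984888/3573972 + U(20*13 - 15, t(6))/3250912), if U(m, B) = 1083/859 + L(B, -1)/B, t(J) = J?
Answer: 4990218104628288/6960234817038161 ≈ 0.71696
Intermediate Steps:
U(m, B) = 1083/859 - 1/B (U(m, B) = 1083/859 + 1/((-1)*B) = 1083*(1/859) - 1/B = 1083/859 - 1/B)
1/(4984888/3573972 + U(20*13 - 15, t(6))/3250912) = 1/(4984888/3573972 + (1083/859 - 1/6)/3250912) = 1/(4984888*(1/3573972) + (1083/859 - 1*⅙)*(1/3250912)) = 1/(1246222/893493 + (1083/859 - ⅙)*(1/3250912)) = 1/(1246222/893493 + (5639/5154)*(1/3250912)) = 1/(1246222/893493 + 5639/16755200448) = 1/(6960234817038161/4990218104628288) = 4990218104628288/6960234817038161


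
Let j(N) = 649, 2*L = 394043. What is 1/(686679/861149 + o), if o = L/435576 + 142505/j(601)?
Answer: 44261308745232/9774047491767125 ≈ 0.0045285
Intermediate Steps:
L = 394043/2 (L = (1/2)*394043 = 394043/2 ≈ 1.9702e+5)
o = 11309022697/51397968 (o = (394043/2)/435576 + 142505/649 = (394043/2)*(1/435576) + 142505*(1/649) = 394043/871152 + 12955/59 = 11309022697/51397968 ≈ 220.03)
1/(686679/861149 + o) = 1/(686679/861149 + 11309022697/51397968) = 1/(9774047491767125/44261308745232) = 44261308745232/9774047491767125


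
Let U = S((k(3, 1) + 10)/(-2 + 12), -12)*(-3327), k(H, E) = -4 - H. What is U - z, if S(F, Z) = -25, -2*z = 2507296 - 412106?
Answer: 1130770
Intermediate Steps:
z = -1047595 (z = -(2507296 - 412106)/2 = -½*2095190 = -1047595)
U = 83175 (U = -25*(-3327) = 83175)
U - z = 83175 - 1*(-1047595) = 83175 + 1047595 = 1130770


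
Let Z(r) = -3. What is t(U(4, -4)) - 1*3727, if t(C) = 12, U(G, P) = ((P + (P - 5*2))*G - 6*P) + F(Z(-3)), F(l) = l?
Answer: -3715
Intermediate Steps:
U(G, P) = -3 - 6*P + G*(-10 + 2*P) (U(G, P) = ((P + (P - 5*2))*G - 6*P) - 3 = ((P + (P - 10))*G - 6*P) - 3 = ((P + (-10 + P))*G - 6*P) - 3 = ((-10 + 2*P)*G - 6*P) - 3 = (G*(-10 + 2*P) - 6*P) - 3 = (-6*P + G*(-10 + 2*P)) - 3 = -3 - 6*P + G*(-10 + 2*P))
t(U(4, -4)) - 1*3727 = 12 - 1*3727 = 12 - 3727 = -3715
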